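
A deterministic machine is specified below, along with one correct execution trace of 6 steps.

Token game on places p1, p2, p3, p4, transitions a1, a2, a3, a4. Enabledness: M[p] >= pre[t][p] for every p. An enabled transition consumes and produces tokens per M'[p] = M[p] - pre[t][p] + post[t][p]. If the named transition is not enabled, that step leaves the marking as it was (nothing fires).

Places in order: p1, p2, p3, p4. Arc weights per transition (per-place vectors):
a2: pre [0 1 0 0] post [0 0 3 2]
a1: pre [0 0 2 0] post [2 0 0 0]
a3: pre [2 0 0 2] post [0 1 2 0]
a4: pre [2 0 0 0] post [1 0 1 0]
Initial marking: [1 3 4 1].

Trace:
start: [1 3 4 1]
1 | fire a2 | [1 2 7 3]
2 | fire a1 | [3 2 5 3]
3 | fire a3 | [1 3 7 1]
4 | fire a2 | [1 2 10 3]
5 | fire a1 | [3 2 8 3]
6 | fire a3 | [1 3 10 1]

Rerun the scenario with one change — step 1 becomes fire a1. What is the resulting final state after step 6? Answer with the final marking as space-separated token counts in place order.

(re-executing from step 1 with the substitution; state before step 1: [1 3 4 1])
1 | fire a1 | [3 3 2 1]
2 | fire a1 | [5 3 0 1]
3 | fire a3 | [5 3 0 1]
4 | fire a2 | [5 2 3 3]
5 | fire a1 | [7 2 1 3]
6 | fire a3 | [5 3 3 1]

5 3 3 1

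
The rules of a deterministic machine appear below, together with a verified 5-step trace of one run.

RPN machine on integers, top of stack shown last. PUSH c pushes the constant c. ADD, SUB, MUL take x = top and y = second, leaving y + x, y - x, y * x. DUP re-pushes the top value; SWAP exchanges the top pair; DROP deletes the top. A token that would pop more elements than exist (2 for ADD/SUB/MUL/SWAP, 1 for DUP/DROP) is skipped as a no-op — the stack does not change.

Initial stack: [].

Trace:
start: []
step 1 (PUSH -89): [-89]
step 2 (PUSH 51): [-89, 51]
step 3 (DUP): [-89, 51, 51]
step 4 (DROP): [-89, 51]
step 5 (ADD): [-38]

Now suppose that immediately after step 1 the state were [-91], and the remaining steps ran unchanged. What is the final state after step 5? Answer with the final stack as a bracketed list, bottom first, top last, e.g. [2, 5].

[-40]

state after step 1 := [-91]
step 2 (PUSH 51): [-91, 51]
step 3 (DUP): [-91, 51, 51]
step 4 (DROP): [-91, 51]
step 5 (ADD): [-40]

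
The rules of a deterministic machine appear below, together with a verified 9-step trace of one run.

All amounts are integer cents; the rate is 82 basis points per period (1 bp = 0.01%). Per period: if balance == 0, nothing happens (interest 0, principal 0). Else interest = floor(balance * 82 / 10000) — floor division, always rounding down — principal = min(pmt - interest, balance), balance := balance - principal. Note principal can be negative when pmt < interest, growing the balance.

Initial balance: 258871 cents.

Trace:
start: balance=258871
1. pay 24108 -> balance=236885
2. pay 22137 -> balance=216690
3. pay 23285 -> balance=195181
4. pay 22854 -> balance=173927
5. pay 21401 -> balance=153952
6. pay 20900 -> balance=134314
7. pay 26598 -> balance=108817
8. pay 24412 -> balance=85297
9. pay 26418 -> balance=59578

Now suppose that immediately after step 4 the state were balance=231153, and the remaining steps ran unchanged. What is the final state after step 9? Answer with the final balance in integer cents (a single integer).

119189

state after step 4 := balance=231153
5. pay 21401 -> balance=211647
6. pay 20900 -> balance=192482
7. pay 26598 -> balance=167462
8. pay 24412 -> balance=144423
9. pay 26418 -> balance=119189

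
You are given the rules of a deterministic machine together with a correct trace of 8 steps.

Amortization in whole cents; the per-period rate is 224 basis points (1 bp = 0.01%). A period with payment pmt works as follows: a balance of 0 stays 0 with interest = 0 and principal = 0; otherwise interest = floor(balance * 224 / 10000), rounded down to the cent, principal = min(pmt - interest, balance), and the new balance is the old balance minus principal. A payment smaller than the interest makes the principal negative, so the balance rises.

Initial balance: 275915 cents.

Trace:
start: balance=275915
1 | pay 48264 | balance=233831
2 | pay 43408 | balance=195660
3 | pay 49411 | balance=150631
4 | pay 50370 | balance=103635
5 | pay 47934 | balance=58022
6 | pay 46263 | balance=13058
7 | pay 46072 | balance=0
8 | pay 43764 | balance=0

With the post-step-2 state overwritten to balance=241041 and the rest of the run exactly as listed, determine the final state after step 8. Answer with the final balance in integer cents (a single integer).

0

state after step 2 := balance=241041
3 | pay 49411 | balance=197029
4 | pay 50370 | balance=151072
5 | pay 47934 | balance=106522
6 | pay 46263 | balance=62645
7 | pay 46072 | balance=17976
8 | pay 43764 | balance=0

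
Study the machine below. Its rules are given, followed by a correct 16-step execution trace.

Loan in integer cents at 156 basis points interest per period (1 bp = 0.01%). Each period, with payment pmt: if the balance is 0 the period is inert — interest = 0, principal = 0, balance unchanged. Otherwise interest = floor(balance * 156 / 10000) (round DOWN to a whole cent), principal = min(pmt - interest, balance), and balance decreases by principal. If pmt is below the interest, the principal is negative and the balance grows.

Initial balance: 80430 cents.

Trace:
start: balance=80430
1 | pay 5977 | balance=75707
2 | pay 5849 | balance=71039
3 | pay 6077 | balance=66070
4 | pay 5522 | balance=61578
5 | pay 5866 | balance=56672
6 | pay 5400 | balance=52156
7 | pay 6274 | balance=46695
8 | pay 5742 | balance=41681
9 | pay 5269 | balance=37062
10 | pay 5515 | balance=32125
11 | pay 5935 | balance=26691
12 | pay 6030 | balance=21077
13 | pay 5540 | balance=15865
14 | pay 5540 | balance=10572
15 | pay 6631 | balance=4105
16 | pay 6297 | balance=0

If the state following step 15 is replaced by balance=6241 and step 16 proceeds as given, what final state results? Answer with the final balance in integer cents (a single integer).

41

state after step 15 := balance=6241
16 | pay 6297 | balance=41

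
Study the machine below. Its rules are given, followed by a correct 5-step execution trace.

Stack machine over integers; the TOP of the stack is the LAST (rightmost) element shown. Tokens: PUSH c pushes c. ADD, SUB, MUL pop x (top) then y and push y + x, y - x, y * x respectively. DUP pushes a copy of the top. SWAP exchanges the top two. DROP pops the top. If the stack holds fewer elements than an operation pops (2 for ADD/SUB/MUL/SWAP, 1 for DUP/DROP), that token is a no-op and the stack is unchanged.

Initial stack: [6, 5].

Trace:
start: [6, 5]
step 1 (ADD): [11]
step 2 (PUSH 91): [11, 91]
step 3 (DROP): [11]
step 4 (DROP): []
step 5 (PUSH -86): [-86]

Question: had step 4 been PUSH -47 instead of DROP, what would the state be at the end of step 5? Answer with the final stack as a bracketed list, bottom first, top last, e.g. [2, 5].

[11, -47, -86]

(re-executing from step 4 with the substitution; state before step 4: [11])
step 4 (PUSH -47): [11, -47]
step 5 (PUSH -86): [11, -47, -86]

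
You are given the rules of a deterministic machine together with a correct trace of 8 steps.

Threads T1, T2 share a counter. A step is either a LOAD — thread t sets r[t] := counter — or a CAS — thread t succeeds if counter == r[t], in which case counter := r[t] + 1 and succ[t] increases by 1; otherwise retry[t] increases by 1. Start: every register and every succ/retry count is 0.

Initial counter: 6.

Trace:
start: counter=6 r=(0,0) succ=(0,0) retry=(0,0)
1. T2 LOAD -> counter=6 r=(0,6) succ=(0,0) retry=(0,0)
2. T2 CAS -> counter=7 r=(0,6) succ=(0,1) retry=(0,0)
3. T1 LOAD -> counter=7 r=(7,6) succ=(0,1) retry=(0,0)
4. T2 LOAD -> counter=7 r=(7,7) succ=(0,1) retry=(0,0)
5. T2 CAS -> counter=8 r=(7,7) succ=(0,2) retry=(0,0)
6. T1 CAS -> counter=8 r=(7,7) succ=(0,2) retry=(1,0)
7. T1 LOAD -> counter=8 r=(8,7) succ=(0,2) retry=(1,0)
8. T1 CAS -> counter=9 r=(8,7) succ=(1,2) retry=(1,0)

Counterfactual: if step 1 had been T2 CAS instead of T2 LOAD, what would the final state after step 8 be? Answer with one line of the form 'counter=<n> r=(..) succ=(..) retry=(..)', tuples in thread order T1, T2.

(re-executing from step 1 with the substitution; state before step 1: counter=6 r=(0,0) succ=(0,0) retry=(0,0))
1. T2 CAS -> counter=6 r=(0,0) succ=(0,0) retry=(0,1)
2. T2 CAS -> counter=6 r=(0,0) succ=(0,0) retry=(0,2)
3. T1 LOAD -> counter=6 r=(6,0) succ=(0,0) retry=(0,2)
4. T2 LOAD -> counter=6 r=(6,6) succ=(0,0) retry=(0,2)
5. T2 CAS -> counter=7 r=(6,6) succ=(0,1) retry=(0,2)
6. T1 CAS -> counter=7 r=(6,6) succ=(0,1) retry=(1,2)
7. T1 LOAD -> counter=7 r=(7,6) succ=(0,1) retry=(1,2)
8. T1 CAS -> counter=8 r=(7,6) succ=(1,1) retry=(1,2)

counter=8 r=(7,6) succ=(1,1) retry=(1,2)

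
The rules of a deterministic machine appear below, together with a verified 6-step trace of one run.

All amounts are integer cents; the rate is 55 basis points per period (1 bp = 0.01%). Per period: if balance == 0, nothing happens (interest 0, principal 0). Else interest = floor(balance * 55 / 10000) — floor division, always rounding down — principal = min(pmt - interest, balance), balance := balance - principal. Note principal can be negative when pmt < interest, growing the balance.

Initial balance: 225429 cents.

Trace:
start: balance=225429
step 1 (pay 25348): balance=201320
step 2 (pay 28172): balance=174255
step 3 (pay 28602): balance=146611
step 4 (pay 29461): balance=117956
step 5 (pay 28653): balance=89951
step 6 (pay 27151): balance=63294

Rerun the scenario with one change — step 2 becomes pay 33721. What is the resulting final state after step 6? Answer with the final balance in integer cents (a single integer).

57621

(re-executing from step 2 with the substitution; state before step 2: balance=201320)
step 2 (pay 33721): balance=168706
step 3 (pay 28602): balance=141031
step 4 (pay 29461): balance=112345
step 5 (pay 28653): balance=84309
step 6 (pay 27151): balance=57621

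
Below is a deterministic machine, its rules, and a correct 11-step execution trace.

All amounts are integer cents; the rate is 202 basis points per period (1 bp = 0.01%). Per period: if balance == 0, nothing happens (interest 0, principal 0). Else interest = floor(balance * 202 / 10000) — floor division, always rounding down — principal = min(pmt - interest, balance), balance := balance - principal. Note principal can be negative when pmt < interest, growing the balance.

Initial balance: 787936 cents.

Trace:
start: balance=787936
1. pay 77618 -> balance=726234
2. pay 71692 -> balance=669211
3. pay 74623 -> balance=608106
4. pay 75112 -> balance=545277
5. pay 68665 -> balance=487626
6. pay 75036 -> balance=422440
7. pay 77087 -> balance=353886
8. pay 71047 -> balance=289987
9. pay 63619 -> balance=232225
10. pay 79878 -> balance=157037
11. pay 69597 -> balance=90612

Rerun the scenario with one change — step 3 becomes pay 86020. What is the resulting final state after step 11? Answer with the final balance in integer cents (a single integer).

(re-executing from step 3 with the substitution; state before step 3: balance=669211)
3. pay 86020 -> balance=596709
4. pay 75112 -> balance=533650
5. pay 68665 -> balance=475764
6. pay 75036 -> balance=410338
7. pay 77087 -> balance=341539
8. pay 71047 -> balance=277391
9. pay 63619 -> balance=219375
10. pay 79878 -> balance=143928
11. pay 69597 -> balance=77238

77238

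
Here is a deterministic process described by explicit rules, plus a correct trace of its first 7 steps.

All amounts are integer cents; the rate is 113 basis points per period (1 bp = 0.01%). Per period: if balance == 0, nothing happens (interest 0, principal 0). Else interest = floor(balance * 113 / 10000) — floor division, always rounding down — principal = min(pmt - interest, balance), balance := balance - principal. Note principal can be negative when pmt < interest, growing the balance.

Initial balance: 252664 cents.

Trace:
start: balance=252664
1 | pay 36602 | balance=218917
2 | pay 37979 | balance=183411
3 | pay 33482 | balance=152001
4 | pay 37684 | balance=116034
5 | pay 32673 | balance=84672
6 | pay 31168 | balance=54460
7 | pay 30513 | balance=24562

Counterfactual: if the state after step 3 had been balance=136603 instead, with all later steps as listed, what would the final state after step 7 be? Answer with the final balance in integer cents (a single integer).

8456

state after step 3 := balance=136603
4 | pay 37684 | balance=100462
5 | pay 32673 | balance=68924
6 | pay 31168 | balance=38534
7 | pay 30513 | balance=8456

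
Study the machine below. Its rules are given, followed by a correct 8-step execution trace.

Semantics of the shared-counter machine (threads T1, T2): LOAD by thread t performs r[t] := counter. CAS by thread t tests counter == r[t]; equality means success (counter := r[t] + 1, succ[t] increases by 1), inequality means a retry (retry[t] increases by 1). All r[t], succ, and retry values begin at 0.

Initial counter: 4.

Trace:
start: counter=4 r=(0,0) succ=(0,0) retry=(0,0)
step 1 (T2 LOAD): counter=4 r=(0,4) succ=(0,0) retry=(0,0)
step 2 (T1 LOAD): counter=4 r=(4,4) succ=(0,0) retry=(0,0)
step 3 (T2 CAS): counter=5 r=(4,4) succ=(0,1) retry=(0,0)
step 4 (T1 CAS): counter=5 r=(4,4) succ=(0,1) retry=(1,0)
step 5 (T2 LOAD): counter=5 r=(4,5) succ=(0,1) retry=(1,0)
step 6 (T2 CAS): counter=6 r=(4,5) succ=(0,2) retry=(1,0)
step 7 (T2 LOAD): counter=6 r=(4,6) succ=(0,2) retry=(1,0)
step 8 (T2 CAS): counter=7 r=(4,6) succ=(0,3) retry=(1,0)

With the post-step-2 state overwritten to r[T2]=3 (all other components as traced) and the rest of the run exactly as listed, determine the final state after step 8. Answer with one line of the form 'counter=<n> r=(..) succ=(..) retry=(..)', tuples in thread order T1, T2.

counter=7 r=(4,6) succ=(1,2) retry=(0,1)

state after step 2 := counter=4 r=(4,3) succ=(0,0) retry=(0,0)
step 3 (T2 CAS): counter=4 r=(4,3) succ=(0,0) retry=(0,1)
step 4 (T1 CAS): counter=5 r=(4,3) succ=(1,0) retry=(0,1)
step 5 (T2 LOAD): counter=5 r=(4,5) succ=(1,0) retry=(0,1)
step 6 (T2 CAS): counter=6 r=(4,5) succ=(1,1) retry=(0,1)
step 7 (T2 LOAD): counter=6 r=(4,6) succ=(1,1) retry=(0,1)
step 8 (T2 CAS): counter=7 r=(4,6) succ=(1,2) retry=(0,1)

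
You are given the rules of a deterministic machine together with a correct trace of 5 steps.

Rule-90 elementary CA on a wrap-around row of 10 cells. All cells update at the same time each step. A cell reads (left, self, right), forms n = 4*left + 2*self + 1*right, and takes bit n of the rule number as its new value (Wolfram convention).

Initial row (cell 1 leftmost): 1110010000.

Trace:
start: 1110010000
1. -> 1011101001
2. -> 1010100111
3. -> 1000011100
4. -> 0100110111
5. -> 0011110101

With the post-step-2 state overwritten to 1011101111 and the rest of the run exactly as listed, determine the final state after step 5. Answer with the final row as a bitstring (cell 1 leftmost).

1000001000

state after step 2 := 1011101111
3. -> 1010101000
4. -> 0000000101
5. -> 1000001000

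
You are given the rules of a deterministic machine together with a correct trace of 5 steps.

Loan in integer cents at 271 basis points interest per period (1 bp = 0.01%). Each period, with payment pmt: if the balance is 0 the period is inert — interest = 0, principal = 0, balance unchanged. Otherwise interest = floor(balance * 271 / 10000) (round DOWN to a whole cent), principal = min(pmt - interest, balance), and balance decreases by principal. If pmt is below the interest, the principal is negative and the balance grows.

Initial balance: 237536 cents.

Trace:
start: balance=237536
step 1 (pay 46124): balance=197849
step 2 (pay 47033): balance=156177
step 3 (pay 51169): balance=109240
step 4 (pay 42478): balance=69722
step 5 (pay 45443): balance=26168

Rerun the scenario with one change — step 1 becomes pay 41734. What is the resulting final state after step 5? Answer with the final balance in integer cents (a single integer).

(re-executing from step 1 with the substitution; state before step 1: balance=237536)
step 1 (pay 41734): balance=202239
step 2 (pay 47033): balance=160686
step 3 (pay 51169): balance=113871
step 4 (pay 42478): balance=74478
step 5 (pay 45443): balance=31053

31053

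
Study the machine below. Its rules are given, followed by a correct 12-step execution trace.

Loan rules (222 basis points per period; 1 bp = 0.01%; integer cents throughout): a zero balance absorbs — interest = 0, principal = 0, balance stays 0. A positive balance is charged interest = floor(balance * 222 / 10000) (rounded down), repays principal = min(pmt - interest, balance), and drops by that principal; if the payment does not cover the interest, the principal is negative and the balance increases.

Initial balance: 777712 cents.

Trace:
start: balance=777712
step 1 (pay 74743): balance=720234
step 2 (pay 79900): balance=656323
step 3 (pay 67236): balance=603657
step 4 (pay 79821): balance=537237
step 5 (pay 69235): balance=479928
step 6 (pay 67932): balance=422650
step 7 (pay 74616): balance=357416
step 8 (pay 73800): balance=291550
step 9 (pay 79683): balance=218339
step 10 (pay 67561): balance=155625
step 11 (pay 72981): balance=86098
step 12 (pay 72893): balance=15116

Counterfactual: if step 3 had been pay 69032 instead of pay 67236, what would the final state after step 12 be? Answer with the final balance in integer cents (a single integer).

12927

(re-executing from step 3 with the substitution; state before step 3: balance=656323)
step 3 (pay 69032): balance=601861
step 4 (pay 79821): balance=535401
step 5 (pay 69235): balance=478051
step 6 (pay 67932): balance=420731
step 7 (pay 74616): balance=355455
step 8 (pay 73800): balance=289546
step 9 (pay 79683): balance=216290
step 10 (pay 67561): balance=153530
step 11 (pay 72981): balance=83957
step 12 (pay 72893): balance=12927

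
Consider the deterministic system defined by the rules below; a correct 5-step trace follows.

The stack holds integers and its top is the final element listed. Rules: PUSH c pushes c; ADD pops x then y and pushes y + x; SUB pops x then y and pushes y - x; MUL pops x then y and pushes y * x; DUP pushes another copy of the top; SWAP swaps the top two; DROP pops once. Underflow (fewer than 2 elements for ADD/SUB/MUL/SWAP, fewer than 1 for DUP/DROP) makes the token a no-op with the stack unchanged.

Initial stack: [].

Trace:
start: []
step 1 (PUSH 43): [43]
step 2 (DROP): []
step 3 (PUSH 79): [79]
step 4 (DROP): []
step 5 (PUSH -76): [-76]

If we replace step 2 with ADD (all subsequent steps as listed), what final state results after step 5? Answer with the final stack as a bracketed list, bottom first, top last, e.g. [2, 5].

(re-executing from step 2 with the substitution; state before step 2: [43])
step 2 (ADD): [43]
step 3 (PUSH 79): [43, 79]
step 4 (DROP): [43]
step 5 (PUSH -76): [43, -76]

[43, -76]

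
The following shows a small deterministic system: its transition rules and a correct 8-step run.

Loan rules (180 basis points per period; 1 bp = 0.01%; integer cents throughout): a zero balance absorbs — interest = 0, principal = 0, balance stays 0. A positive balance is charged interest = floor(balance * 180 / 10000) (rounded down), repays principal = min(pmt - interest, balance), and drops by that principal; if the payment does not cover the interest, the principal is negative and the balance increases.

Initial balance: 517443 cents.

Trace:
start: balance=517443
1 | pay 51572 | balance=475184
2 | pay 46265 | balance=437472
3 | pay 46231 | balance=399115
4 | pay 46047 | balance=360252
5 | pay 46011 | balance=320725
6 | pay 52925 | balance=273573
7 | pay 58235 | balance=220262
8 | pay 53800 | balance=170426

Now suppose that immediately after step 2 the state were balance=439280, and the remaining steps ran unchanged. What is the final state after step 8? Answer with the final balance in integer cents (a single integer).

172439

state after step 2 := balance=439280
3 | pay 46231 | balance=400956
4 | pay 46047 | balance=362126
5 | pay 46011 | balance=322633
6 | pay 52925 | balance=275515
7 | pay 58235 | balance=222239
8 | pay 53800 | balance=172439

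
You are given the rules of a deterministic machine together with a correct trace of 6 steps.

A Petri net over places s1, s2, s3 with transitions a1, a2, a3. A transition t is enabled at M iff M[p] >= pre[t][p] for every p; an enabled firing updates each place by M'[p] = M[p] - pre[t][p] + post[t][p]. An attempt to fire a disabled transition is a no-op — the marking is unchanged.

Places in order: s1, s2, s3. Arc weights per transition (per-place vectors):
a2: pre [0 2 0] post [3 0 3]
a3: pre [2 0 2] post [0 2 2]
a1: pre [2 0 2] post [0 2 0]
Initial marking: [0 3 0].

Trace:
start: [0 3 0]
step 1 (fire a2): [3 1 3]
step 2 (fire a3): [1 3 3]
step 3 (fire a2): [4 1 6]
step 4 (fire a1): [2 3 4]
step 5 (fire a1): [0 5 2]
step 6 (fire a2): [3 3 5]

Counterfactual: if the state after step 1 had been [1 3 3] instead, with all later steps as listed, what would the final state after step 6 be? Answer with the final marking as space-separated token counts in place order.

3 3 5

state after step 1 := [1 3 3]
step 2 (fire a3): [1 3 3]
step 3 (fire a2): [4 1 6]
step 4 (fire a1): [2 3 4]
step 5 (fire a1): [0 5 2]
step 6 (fire a2): [3 3 5]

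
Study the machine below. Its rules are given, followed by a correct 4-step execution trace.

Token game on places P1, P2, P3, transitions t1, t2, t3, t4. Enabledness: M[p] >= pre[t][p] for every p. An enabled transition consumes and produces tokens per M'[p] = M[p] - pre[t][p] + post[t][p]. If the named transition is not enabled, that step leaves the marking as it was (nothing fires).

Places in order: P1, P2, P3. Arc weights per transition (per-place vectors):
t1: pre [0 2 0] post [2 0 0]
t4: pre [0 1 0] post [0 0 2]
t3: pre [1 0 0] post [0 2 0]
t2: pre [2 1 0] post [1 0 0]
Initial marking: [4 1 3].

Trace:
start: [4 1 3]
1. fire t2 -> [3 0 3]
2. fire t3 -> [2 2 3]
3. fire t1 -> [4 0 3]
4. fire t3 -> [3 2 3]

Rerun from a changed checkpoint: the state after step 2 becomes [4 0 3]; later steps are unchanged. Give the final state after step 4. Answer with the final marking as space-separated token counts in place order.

3 2 3

state after step 2 := [4 0 3]
3. fire t1 -> [4 0 3]
4. fire t3 -> [3 2 3]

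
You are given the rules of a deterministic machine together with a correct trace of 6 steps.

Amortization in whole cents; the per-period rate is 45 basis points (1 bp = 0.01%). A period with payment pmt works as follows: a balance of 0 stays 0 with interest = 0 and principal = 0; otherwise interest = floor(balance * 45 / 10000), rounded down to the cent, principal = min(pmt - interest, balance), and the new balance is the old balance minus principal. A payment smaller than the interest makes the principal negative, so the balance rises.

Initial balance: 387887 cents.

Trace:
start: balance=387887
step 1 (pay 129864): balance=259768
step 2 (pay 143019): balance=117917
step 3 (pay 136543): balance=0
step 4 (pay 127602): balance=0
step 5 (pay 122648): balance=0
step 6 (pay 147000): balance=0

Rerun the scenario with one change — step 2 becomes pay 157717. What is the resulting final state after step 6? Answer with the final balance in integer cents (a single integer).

0

(re-executing from step 2 with the substitution; state before step 2: balance=259768)
step 2 (pay 157717): balance=103219
step 3 (pay 136543): balance=0
step 4 (pay 127602): balance=0
step 5 (pay 122648): balance=0
step 6 (pay 147000): balance=0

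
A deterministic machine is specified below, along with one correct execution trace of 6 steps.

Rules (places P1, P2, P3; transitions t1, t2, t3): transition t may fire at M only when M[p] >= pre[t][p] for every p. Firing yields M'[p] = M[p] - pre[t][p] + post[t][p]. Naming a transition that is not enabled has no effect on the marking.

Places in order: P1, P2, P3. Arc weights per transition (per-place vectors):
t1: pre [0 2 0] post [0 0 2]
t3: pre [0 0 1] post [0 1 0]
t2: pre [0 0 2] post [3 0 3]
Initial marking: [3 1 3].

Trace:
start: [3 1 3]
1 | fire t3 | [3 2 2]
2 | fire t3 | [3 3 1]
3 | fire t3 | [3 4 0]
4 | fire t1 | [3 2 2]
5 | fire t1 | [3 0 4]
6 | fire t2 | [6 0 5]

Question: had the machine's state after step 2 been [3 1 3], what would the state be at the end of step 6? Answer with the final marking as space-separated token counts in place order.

state after step 2 := [3 1 3]
3 | fire t3 | [3 2 2]
4 | fire t1 | [3 0 4]
5 | fire t1 | [3 0 4]
6 | fire t2 | [6 0 5]

6 0 5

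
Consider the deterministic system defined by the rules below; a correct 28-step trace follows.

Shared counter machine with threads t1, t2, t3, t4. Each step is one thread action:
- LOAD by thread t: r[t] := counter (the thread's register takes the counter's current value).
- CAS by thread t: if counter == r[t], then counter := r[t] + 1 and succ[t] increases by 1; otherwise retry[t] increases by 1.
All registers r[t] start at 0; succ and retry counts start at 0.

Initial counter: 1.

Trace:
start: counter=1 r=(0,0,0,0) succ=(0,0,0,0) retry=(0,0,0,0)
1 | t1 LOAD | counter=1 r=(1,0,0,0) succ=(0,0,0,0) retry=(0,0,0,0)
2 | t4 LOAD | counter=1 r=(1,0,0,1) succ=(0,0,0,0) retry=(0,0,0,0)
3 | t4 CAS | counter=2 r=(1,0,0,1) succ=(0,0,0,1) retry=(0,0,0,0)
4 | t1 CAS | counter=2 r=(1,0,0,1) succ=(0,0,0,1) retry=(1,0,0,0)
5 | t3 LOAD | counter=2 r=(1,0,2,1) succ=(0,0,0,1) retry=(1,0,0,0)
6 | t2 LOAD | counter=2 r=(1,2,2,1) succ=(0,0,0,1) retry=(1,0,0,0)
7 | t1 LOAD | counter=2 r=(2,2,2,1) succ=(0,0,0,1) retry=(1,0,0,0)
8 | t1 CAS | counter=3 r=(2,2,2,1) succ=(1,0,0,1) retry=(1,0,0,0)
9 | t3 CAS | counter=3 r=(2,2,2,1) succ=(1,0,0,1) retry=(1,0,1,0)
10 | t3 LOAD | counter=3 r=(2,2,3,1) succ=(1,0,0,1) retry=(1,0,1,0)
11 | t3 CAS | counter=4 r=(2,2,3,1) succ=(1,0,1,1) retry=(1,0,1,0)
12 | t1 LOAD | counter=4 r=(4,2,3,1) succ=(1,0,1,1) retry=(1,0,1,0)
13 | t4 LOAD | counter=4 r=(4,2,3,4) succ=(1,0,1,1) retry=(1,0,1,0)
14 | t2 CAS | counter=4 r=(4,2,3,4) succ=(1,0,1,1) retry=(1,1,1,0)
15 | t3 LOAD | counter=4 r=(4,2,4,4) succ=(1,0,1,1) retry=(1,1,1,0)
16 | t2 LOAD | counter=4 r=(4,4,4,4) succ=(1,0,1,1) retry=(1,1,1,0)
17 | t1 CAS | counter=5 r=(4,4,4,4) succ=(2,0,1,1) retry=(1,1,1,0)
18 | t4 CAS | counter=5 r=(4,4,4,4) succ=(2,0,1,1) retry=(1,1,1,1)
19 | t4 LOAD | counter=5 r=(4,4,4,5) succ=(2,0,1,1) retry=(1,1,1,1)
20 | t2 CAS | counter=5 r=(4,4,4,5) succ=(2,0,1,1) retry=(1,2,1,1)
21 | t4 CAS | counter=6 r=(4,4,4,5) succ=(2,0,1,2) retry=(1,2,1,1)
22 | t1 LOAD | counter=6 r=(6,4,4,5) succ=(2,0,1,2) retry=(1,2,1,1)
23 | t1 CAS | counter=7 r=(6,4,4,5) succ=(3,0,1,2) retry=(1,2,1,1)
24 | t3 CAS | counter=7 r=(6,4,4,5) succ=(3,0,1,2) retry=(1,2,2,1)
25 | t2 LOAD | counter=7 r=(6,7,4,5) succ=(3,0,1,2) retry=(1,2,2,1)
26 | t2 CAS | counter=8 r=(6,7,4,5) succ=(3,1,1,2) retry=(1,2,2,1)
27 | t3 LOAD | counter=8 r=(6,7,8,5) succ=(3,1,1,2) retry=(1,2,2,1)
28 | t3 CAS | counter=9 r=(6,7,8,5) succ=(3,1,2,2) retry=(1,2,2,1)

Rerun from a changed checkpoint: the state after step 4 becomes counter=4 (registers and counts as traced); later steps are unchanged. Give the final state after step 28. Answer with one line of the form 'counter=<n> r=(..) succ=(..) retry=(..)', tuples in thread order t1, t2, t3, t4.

state after step 4 := counter=4 r=(1,0,0,1) succ=(0,0,0,1) retry=(1,0,0,0)
5 | t3 LOAD | counter=4 r=(1,0,4,1) succ=(0,0,0,1) retry=(1,0,0,0)
6 | t2 LOAD | counter=4 r=(1,4,4,1) succ=(0,0,0,1) retry=(1,0,0,0)
7 | t1 LOAD | counter=4 r=(4,4,4,1) succ=(0,0,0,1) retry=(1,0,0,0)
8 | t1 CAS | counter=5 r=(4,4,4,1) succ=(1,0,0,1) retry=(1,0,0,0)
9 | t3 CAS | counter=5 r=(4,4,4,1) succ=(1,0,0,1) retry=(1,0,1,0)
10 | t3 LOAD | counter=5 r=(4,4,5,1) succ=(1,0,0,1) retry=(1,0,1,0)
11 | t3 CAS | counter=6 r=(4,4,5,1) succ=(1,0,1,1) retry=(1,0,1,0)
12 | t1 LOAD | counter=6 r=(6,4,5,1) succ=(1,0,1,1) retry=(1,0,1,0)
13 | t4 LOAD | counter=6 r=(6,4,5,6) succ=(1,0,1,1) retry=(1,0,1,0)
14 | t2 CAS | counter=6 r=(6,4,5,6) succ=(1,0,1,1) retry=(1,1,1,0)
15 | t3 LOAD | counter=6 r=(6,4,6,6) succ=(1,0,1,1) retry=(1,1,1,0)
16 | t2 LOAD | counter=6 r=(6,6,6,6) succ=(1,0,1,1) retry=(1,1,1,0)
17 | t1 CAS | counter=7 r=(6,6,6,6) succ=(2,0,1,1) retry=(1,1,1,0)
18 | t4 CAS | counter=7 r=(6,6,6,6) succ=(2,0,1,1) retry=(1,1,1,1)
19 | t4 LOAD | counter=7 r=(6,6,6,7) succ=(2,0,1,1) retry=(1,1,1,1)
20 | t2 CAS | counter=7 r=(6,6,6,7) succ=(2,0,1,1) retry=(1,2,1,1)
21 | t4 CAS | counter=8 r=(6,6,6,7) succ=(2,0,1,2) retry=(1,2,1,1)
22 | t1 LOAD | counter=8 r=(8,6,6,7) succ=(2,0,1,2) retry=(1,2,1,1)
23 | t1 CAS | counter=9 r=(8,6,6,7) succ=(3,0,1,2) retry=(1,2,1,1)
24 | t3 CAS | counter=9 r=(8,6,6,7) succ=(3,0,1,2) retry=(1,2,2,1)
25 | t2 LOAD | counter=9 r=(8,9,6,7) succ=(3,0,1,2) retry=(1,2,2,1)
26 | t2 CAS | counter=10 r=(8,9,6,7) succ=(3,1,1,2) retry=(1,2,2,1)
27 | t3 LOAD | counter=10 r=(8,9,10,7) succ=(3,1,1,2) retry=(1,2,2,1)
28 | t3 CAS | counter=11 r=(8,9,10,7) succ=(3,1,2,2) retry=(1,2,2,1)

counter=11 r=(8,9,10,7) succ=(3,1,2,2) retry=(1,2,2,1)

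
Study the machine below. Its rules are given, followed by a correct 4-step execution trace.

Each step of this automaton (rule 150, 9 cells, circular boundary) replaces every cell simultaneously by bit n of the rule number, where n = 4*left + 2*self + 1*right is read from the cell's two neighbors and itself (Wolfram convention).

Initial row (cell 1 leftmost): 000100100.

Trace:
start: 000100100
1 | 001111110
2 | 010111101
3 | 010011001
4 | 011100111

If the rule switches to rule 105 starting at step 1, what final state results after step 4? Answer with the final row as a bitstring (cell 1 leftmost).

011100111

(re-executing steps 1..4 under rule 105; state before step 1: 000100100)
1 | 110000001
2 | 010111101
3 | 101100110
4 | 011100111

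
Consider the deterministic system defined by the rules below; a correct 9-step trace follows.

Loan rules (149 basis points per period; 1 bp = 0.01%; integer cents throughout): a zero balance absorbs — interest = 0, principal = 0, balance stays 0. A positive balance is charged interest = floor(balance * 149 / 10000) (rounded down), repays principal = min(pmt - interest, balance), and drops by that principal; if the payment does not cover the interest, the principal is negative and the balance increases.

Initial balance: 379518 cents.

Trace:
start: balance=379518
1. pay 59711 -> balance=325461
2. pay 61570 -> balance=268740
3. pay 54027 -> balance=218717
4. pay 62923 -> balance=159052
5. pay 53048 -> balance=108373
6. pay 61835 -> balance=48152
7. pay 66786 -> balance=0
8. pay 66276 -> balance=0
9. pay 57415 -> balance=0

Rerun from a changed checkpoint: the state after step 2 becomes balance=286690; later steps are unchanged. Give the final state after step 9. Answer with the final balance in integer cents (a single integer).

state after step 2 := balance=286690
3. pay 54027 -> balance=236934
4. pay 62923 -> balance=177541
5. pay 53048 -> balance=127138
6. pay 61835 -> balance=67197
7. pay 66786 -> balance=1412
8. pay 66276 -> balance=0
9. pay 57415 -> balance=0

0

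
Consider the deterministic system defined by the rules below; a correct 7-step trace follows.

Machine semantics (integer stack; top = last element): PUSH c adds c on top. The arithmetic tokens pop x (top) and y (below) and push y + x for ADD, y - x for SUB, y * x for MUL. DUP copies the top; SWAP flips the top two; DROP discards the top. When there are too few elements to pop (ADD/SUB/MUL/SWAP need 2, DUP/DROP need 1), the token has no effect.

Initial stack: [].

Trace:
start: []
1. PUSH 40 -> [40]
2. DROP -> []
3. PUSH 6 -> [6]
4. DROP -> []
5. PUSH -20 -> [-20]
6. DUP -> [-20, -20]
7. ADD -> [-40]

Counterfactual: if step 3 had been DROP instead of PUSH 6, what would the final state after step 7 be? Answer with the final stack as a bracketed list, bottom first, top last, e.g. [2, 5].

(re-executing from step 3 with the substitution; state before step 3: [])
3. DROP -> []
4. DROP -> []
5. PUSH -20 -> [-20]
6. DUP -> [-20, -20]
7. ADD -> [-40]

[-40]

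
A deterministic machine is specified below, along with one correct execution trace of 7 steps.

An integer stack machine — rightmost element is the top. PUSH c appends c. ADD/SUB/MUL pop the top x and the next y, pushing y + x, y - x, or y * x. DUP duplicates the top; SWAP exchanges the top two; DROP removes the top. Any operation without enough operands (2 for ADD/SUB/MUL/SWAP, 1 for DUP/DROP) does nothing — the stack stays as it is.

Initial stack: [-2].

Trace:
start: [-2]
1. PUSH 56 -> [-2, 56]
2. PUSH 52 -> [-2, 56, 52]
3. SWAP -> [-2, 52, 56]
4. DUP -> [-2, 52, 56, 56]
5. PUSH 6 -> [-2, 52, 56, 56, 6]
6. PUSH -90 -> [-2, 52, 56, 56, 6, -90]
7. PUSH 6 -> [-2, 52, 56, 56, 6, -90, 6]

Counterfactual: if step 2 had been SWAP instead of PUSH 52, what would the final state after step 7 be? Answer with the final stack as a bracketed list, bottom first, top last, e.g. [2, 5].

(re-executing from step 2 with the substitution; state before step 2: [-2, 56])
2. SWAP -> [56, -2]
3. SWAP -> [-2, 56]
4. DUP -> [-2, 56, 56]
5. PUSH 6 -> [-2, 56, 56, 6]
6. PUSH -90 -> [-2, 56, 56, 6, -90]
7. PUSH 6 -> [-2, 56, 56, 6, -90, 6]

[-2, 56, 56, 6, -90, 6]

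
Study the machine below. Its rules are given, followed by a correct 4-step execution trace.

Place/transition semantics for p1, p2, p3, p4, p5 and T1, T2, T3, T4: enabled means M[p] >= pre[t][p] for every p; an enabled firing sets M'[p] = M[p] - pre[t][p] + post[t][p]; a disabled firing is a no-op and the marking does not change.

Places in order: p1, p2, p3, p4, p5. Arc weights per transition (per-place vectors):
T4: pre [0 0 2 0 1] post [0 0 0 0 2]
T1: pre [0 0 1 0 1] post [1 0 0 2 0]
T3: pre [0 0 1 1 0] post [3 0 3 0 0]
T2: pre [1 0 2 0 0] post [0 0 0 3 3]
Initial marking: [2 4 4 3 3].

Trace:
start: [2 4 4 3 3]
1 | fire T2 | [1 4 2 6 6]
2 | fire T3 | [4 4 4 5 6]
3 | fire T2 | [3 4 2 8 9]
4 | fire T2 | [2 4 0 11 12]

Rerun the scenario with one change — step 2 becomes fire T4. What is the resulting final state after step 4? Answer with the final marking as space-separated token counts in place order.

(re-executing from step 2 with the substitution; state before step 2: [1 4 2 6 6])
2 | fire T4 | [1 4 0 6 7]
3 | fire T2 | [1 4 0 6 7]
4 | fire T2 | [1 4 0 6 7]

1 4 0 6 7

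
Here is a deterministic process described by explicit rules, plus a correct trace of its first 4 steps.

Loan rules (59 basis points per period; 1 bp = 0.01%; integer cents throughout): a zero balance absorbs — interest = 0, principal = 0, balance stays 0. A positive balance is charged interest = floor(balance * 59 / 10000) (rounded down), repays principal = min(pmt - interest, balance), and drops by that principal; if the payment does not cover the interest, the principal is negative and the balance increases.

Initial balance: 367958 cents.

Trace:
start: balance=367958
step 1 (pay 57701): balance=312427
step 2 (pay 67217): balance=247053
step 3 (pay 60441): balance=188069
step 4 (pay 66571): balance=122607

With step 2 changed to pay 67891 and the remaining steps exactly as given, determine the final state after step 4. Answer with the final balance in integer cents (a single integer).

(re-executing from step 2 with the substitution; state before step 2: balance=312427)
step 2 (pay 67891): balance=246379
step 3 (pay 60441): balance=187391
step 4 (pay 66571): balance=121925

121925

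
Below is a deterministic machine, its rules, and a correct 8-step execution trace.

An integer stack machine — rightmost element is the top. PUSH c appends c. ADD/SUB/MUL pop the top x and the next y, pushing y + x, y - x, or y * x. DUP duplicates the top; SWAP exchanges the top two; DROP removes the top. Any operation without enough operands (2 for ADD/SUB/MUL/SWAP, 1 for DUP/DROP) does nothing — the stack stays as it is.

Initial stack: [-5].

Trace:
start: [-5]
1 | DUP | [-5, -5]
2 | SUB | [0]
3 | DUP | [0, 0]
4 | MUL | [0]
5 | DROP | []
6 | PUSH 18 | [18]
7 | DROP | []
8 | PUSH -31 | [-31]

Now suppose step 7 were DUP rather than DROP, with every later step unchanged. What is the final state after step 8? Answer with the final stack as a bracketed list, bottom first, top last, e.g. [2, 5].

[18, 18, -31]

(re-executing from step 7 with the substitution; state before step 7: [18])
7 | DUP | [18, 18]
8 | PUSH -31 | [18, 18, -31]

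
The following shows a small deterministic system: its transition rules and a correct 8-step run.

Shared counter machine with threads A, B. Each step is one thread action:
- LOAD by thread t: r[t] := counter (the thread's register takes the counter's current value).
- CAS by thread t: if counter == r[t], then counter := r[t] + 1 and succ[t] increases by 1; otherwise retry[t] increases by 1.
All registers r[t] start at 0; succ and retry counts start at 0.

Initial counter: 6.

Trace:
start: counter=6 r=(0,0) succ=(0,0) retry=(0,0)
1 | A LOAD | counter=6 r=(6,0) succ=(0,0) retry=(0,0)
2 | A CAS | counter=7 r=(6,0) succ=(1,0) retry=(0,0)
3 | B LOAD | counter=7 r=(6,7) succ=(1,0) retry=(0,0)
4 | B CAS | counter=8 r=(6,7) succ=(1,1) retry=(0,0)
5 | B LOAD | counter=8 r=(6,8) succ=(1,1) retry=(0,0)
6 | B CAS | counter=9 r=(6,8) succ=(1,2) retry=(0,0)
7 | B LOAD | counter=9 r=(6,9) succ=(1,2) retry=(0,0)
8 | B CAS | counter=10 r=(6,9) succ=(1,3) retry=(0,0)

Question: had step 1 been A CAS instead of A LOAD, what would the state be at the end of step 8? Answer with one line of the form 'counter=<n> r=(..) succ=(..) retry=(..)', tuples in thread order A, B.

counter=9 r=(0,8) succ=(0,3) retry=(2,0)

(re-executing from step 1 with the substitution; state before step 1: counter=6 r=(0,0) succ=(0,0) retry=(0,0))
1 | A CAS | counter=6 r=(0,0) succ=(0,0) retry=(1,0)
2 | A CAS | counter=6 r=(0,0) succ=(0,0) retry=(2,0)
3 | B LOAD | counter=6 r=(0,6) succ=(0,0) retry=(2,0)
4 | B CAS | counter=7 r=(0,6) succ=(0,1) retry=(2,0)
5 | B LOAD | counter=7 r=(0,7) succ=(0,1) retry=(2,0)
6 | B CAS | counter=8 r=(0,7) succ=(0,2) retry=(2,0)
7 | B LOAD | counter=8 r=(0,8) succ=(0,2) retry=(2,0)
8 | B CAS | counter=9 r=(0,8) succ=(0,3) retry=(2,0)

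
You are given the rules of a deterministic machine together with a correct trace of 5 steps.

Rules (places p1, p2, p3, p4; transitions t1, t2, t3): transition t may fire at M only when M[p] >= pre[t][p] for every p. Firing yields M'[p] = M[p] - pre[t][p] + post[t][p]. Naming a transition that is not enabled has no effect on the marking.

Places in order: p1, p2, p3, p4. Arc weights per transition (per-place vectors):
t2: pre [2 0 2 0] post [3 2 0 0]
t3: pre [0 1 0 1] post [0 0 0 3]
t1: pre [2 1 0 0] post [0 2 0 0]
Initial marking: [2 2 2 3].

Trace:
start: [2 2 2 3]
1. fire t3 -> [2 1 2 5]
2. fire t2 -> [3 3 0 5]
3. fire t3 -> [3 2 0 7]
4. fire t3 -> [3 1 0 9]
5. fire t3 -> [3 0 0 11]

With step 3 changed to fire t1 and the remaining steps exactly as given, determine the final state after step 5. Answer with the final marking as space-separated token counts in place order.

1 2 0 9

(re-executing from step 3 with the substitution; state before step 3: [3 3 0 5])
3. fire t1 -> [1 4 0 5]
4. fire t3 -> [1 3 0 7]
5. fire t3 -> [1 2 0 9]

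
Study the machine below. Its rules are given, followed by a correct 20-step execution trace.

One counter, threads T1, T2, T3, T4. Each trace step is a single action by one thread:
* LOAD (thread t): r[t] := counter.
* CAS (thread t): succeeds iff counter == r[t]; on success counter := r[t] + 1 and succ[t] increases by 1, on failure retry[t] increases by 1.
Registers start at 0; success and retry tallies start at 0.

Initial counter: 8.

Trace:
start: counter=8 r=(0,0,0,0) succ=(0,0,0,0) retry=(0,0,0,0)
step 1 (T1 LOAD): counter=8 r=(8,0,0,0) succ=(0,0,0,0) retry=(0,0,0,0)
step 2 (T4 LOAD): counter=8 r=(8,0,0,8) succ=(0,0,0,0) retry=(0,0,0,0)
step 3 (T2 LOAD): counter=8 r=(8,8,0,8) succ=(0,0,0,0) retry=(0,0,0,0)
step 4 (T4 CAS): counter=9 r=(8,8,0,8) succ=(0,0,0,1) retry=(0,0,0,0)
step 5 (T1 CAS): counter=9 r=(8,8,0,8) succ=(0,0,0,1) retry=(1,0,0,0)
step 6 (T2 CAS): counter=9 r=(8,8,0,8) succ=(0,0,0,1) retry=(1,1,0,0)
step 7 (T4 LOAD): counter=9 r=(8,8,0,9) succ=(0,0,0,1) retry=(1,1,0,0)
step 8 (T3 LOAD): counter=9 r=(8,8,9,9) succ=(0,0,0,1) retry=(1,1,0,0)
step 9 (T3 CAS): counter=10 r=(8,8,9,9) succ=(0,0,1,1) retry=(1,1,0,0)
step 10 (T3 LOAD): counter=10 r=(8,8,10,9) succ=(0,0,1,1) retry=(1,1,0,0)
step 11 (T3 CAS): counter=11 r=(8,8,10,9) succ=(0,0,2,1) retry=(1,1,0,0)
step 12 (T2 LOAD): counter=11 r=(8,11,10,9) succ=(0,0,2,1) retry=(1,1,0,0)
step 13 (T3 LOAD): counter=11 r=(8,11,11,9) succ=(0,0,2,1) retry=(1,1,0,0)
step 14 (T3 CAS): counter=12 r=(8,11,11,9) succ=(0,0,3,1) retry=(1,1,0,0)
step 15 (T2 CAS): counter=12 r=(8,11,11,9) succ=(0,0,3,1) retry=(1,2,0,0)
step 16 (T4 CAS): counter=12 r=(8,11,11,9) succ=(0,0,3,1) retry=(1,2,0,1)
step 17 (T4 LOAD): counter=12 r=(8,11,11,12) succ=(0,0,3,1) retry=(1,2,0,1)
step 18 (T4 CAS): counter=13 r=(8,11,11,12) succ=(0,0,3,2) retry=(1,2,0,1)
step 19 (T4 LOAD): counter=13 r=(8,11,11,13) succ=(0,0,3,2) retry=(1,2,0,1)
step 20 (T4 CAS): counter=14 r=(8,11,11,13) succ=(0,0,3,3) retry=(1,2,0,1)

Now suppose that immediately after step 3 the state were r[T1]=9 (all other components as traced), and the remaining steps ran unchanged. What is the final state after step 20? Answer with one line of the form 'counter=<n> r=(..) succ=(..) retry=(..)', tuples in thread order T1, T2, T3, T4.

counter=15 r=(9,12,12,14) succ=(1,0,3,3) retry=(0,2,0,1)

state after step 3 := counter=8 r=(9,8,0,8) succ=(0,0,0,0) retry=(0,0,0,0)
step 4 (T4 CAS): counter=9 r=(9,8,0,8) succ=(0,0,0,1) retry=(0,0,0,0)
step 5 (T1 CAS): counter=10 r=(9,8,0,8) succ=(1,0,0,1) retry=(0,0,0,0)
step 6 (T2 CAS): counter=10 r=(9,8,0,8) succ=(1,0,0,1) retry=(0,1,0,0)
step 7 (T4 LOAD): counter=10 r=(9,8,0,10) succ=(1,0,0,1) retry=(0,1,0,0)
step 8 (T3 LOAD): counter=10 r=(9,8,10,10) succ=(1,0,0,1) retry=(0,1,0,0)
step 9 (T3 CAS): counter=11 r=(9,8,10,10) succ=(1,0,1,1) retry=(0,1,0,0)
step 10 (T3 LOAD): counter=11 r=(9,8,11,10) succ=(1,0,1,1) retry=(0,1,0,0)
step 11 (T3 CAS): counter=12 r=(9,8,11,10) succ=(1,0,2,1) retry=(0,1,0,0)
step 12 (T2 LOAD): counter=12 r=(9,12,11,10) succ=(1,0,2,1) retry=(0,1,0,0)
step 13 (T3 LOAD): counter=12 r=(9,12,12,10) succ=(1,0,2,1) retry=(0,1,0,0)
step 14 (T3 CAS): counter=13 r=(9,12,12,10) succ=(1,0,3,1) retry=(0,1,0,0)
step 15 (T2 CAS): counter=13 r=(9,12,12,10) succ=(1,0,3,1) retry=(0,2,0,0)
step 16 (T4 CAS): counter=13 r=(9,12,12,10) succ=(1,0,3,1) retry=(0,2,0,1)
step 17 (T4 LOAD): counter=13 r=(9,12,12,13) succ=(1,0,3,1) retry=(0,2,0,1)
step 18 (T4 CAS): counter=14 r=(9,12,12,13) succ=(1,0,3,2) retry=(0,2,0,1)
step 19 (T4 LOAD): counter=14 r=(9,12,12,14) succ=(1,0,3,2) retry=(0,2,0,1)
step 20 (T4 CAS): counter=15 r=(9,12,12,14) succ=(1,0,3,3) retry=(0,2,0,1)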